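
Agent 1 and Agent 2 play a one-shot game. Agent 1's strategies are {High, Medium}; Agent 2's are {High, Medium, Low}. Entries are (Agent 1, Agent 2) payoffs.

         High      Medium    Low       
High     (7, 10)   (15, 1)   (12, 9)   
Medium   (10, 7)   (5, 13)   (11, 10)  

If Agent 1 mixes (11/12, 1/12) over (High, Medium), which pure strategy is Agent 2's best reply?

Agent 2's best reply maximizes expected payoff against the mix.
High: (11/12)·10 + (1/12)·7 = 39/4
Medium: (11/12)·1 + (1/12)·13 = 2
Low: (11/12)·9 + (1/12)·10 = 109/12
Highest expected payoff is 39/4, from High.

High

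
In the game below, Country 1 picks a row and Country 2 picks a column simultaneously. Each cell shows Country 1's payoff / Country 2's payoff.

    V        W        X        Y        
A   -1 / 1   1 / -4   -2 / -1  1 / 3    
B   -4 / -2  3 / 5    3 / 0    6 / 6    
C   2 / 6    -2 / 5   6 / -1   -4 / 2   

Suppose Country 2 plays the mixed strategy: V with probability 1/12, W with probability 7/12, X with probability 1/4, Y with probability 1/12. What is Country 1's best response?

Country 1's best reply maximizes expected payoff against the mix.
A: (1/12)·(-1) + (7/12)·1 + (1/4)·(-2) + (1/12)·1 = 1/12
B: (1/12)·(-4) + (7/12)·3 + (1/4)·3 + (1/12)·6 = 8/3
C: (1/12)·2 + (7/12)·(-2) + (1/4)·6 + (1/12)·(-4) = 1/6
Highest expected payoff is 8/3, from B.

B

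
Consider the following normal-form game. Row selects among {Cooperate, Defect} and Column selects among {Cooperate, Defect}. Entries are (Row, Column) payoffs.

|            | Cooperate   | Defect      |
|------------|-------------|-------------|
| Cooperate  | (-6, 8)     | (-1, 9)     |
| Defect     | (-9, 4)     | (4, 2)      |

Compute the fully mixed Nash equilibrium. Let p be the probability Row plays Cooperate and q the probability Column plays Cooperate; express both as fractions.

p = 2/3, q = 5/8

In a mixed NE each player is indifferent between their pure strategies, so the opponent's mix sets the indifference.
Column indifferent between Cooperate and Defect: p·8 + (1−p)·4 = p·9 + (1−p)·2 ⟹ 4 + 4p = 2 + 7p ⟹ p = 2/3.
Row indifferent between Cooperate and Defect: q·(-6) + (1−q)·(-1) = q·(-9) + (1−q)·4 ⟹ (-1) + (-5)q = 4 + (-13)q ⟹ q = 5/8.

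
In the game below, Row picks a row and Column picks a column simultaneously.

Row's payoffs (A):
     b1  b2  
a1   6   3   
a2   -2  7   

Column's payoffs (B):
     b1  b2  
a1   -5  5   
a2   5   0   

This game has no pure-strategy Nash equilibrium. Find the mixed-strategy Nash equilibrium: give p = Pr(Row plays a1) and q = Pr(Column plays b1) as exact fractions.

p = 1/3, q = 1/3

Each player's mixing probability is pinned down by making the *other* player indifferent.
Column indifferent between b1 and b2: p·(-5) + (1−p)·5 = p·5 + (1−p)·0 ⟹ 5 + (-10)p = 0 + 5p ⟹ p = 1/3.
Row indifferent between a1 and a2: q·6 + (1−q)·3 = q·(-2) + (1−q)·7 ⟹ 3 + 3q = 7 + (-9)q ⟹ q = 1/3.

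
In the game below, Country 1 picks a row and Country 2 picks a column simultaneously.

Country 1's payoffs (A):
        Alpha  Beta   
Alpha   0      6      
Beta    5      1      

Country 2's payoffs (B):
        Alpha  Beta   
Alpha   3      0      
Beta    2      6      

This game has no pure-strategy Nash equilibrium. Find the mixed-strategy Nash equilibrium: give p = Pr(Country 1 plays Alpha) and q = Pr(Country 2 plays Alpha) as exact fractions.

In a mixed NE each player is indifferent between their pure strategies, so the opponent's mix sets the indifference.
Country 2 indifferent between Alpha and Beta: p·3 + (1−p)·2 = p·0 + (1−p)·6 ⟹ 2 + 1p = 6 + (-6)p ⟹ p = 4/7.
Country 1 indifferent between Alpha and Beta: q·0 + (1−q)·6 = q·5 + (1−q)·1 ⟹ 6 + (-6)q = 1 + 4q ⟹ q = 1/2.

p = 4/7, q = 1/2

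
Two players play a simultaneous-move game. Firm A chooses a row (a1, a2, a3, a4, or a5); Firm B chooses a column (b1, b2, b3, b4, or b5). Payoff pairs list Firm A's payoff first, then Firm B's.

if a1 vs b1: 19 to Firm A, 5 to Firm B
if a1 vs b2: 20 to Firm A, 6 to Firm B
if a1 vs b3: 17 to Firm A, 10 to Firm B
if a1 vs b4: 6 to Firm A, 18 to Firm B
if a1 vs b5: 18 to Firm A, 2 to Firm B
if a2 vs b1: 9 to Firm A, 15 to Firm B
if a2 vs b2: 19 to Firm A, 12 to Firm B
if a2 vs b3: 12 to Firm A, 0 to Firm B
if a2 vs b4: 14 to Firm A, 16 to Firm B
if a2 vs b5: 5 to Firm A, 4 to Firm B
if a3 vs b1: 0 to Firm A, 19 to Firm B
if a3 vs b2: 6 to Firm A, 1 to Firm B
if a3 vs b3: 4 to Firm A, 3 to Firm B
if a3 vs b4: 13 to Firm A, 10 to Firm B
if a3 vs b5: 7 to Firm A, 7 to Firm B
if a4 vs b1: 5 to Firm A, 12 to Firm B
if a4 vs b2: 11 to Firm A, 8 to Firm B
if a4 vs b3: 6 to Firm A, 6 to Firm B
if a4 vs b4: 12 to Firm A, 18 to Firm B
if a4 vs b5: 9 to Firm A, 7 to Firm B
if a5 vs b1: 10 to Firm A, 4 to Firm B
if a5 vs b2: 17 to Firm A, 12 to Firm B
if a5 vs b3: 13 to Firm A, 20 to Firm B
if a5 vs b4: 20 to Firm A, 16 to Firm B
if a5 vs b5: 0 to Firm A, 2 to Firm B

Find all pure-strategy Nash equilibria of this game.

None

Find each player's best response to every opponent strategy; NE are the intersections.
Firm A's best responses — vs b1: a1 (payoff 19); vs b2: a1 (payoff 20); vs b3: a1 (payoff 17); vs b4: a5 (payoff 20); vs b5: a1 (payoff 18).
Firm B's best responses — vs a1: b4 (payoff 18); vs a2: b4 (payoff 16); vs a3: b1 (payoff 19); vs a4: b4 (payoff 18); vs a5: b3 (payoff 20).
No cell has both players best-responding. For instance, Firm A's best reply to b5 is a1, but against a1 Firm B prefers b4 over b5.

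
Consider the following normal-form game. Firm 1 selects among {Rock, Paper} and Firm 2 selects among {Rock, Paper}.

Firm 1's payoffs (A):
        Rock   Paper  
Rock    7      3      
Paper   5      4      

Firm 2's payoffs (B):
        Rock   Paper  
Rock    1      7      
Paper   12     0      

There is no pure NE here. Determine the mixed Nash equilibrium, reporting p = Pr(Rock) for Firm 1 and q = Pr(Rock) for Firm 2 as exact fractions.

In a mixed NE each player is indifferent between their pure strategies, so the opponent's mix sets the indifference.
Firm 2 indifferent between Rock and Paper: p·1 + (1−p)·12 = p·7 + (1−p)·0 ⟹ 12 + (-11)p = 0 + 7p ⟹ p = 2/3.
Firm 1 indifferent between Rock and Paper: q·7 + (1−q)·3 = q·5 + (1−q)·4 ⟹ 3 + 4q = 4 + 1q ⟹ q = 1/3.

p = 2/3, q = 1/3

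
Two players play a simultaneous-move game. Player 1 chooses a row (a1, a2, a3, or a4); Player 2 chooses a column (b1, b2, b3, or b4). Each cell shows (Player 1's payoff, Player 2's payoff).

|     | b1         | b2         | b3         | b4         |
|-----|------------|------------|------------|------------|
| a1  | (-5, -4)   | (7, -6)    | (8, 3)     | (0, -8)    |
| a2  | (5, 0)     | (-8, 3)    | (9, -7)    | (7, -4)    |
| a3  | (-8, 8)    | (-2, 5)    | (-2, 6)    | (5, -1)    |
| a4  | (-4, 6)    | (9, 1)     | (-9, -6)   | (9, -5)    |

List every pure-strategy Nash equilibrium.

No pure-strategy Nash equilibrium

Find each player's best response to every opponent strategy; NE are the intersections.
Player 1's best responses — vs b1: a2 (payoff 5); vs b2: a4 (payoff 9); vs b3: a2 (payoff 9); vs b4: a4 (payoff 9).
Player 2's best responses — vs a1: b3 (payoff 3); vs a2: b2 (payoff 3); vs a3: b1 (payoff 8); vs a4: b1 (payoff 6).
No cell has both players best-responding. For instance, Player 1's best reply to b2 is a4, but against a4 Player 2 prefers b1 over b2.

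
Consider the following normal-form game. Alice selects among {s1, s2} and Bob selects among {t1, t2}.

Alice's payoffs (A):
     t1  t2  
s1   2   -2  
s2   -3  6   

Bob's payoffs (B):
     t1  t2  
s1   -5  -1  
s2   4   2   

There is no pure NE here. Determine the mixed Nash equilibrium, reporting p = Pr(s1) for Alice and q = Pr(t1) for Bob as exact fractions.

p = 1/3, q = 8/13

In a mixed NE each player is indifferent between their pure strategies, so the opponent's mix sets the indifference.
Bob indifferent between t1 and t2: p·(-5) + (1−p)·4 = p·(-1) + (1−p)·2 ⟹ 4 + (-9)p = 2 + (-3)p ⟹ p = 1/3.
Alice indifferent between s1 and s2: q·2 + (1−q)·(-2) = q·(-3) + (1−q)·6 ⟹ (-2) + 4q = 6 + (-9)q ⟹ q = 8/13.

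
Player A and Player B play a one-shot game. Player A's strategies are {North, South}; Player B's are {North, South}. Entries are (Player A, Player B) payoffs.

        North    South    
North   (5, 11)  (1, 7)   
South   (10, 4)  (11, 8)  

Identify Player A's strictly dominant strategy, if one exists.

A strategy is strictly dominant if it gives Player A a strictly higher payoff than every other strategy, against every choice by the opponent.
South strictly dominates: vs North: 10 > 5; vs South: 11 > 1.

South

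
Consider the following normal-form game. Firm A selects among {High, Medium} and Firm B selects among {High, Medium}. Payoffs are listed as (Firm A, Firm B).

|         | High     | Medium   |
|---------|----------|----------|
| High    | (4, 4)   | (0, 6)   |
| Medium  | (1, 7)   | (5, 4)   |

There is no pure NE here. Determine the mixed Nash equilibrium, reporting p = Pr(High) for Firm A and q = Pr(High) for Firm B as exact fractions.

In a mixed NE each player is indifferent between their pure strategies, so the opponent's mix sets the indifference.
Firm B indifferent between High and Medium: p·4 + (1−p)·7 = p·6 + (1−p)·4 ⟹ 7 + (-3)p = 4 + 2p ⟹ p = 3/5.
Firm A indifferent between High and Medium: q·4 + (1−q)·0 = q·1 + (1−q)·5 ⟹ 0 + 4q = 5 + (-4)q ⟹ q = 5/8.

p = 3/5, q = 5/8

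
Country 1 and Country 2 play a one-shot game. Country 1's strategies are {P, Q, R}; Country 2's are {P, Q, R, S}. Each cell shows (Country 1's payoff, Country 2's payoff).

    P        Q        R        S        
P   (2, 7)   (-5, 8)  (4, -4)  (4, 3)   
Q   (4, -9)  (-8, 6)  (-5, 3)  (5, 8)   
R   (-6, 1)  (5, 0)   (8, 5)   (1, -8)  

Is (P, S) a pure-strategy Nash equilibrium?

No

Holding Country 2 at S: Country 1 gets 4 from P but could get 5 by switching to Q. Country 1 has a profitable deviation.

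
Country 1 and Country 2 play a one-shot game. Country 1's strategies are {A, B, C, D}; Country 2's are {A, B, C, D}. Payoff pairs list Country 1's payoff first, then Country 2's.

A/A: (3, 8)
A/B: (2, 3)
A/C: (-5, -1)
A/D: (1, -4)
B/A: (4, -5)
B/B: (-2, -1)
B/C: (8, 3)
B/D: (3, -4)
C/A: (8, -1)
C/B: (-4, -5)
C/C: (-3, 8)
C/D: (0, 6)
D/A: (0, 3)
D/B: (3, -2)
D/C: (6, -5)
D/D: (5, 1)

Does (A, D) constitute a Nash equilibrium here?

No

Holding Country 2 at D: Country 1 gets 1 from A but could get 5 by switching to D. Country 1 has a profitable deviation.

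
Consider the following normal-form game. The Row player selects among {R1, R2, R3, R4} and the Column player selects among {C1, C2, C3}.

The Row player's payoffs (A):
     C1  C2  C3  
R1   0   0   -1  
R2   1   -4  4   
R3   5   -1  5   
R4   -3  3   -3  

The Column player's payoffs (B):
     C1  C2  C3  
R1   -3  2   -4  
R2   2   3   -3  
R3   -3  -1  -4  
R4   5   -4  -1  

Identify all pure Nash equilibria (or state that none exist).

No pure-strategy Nash equilibrium

Check mutual best responses: a cell is a NE iff neither player can gain by unilaterally deviating.
The Row player's best responses — vs C1: R3 (payoff 5); vs C2: R4 (payoff 3); vs C3: R3 (payoff 5).
The Column player's best responses — vs R1: C2 (payoff 2); vs R2: C2 (payoff 3); vs R3: C2 (payoff -1); vs R4: C1 (payoff 5).
No cell has both players best-responding. For instance, the Row player's best reply to C2 is R4, but against R4 the Column player prefers C1 over C2.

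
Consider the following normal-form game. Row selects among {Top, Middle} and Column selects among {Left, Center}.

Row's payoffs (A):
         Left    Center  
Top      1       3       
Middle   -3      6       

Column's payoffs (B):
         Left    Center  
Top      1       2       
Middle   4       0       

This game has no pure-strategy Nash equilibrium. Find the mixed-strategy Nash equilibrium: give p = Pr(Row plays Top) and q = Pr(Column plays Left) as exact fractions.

p = 4/5, q = 3/7

In a mixed NE each player is indifferent between their pure strategies, so the opponent's mix sets the indifference.
Column indifferent between Left and Center: p·1 + (1−p)·4 = p·2 + (1−p)·0 ⟹ 4 + (-3)p = 0 + 2p ⟹ p = 4/5.
Row indifferent between Top and Middle: q·1 + (1−q)·3 = q·(-3) + (1−q)·6 ⟹ 3 + (-2)q = 6 + (-9)q ⟹ q = 3/7.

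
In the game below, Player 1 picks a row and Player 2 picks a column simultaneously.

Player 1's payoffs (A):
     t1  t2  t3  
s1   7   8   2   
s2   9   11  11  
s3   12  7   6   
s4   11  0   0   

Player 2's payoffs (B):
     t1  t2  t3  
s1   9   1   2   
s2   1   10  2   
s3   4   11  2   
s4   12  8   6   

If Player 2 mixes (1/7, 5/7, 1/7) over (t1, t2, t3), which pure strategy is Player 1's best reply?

Player 1's best reply maximizes expected payoff against the mix.
s1: (1/7)·7 + (5/7)·8 + (1/7)·2 = 7
s2: (1/7)·9 + (5/7)·11 + (1/7)·11 = 75/7
s3: (1/7)·12 + (5/7)·7 + (1/7)·6 = 53/7
s4: (1/7)·11 + (5/7)·0 + (1/7)·0 = 11/7
Highest expected payoff is 75/7, from s2.

s2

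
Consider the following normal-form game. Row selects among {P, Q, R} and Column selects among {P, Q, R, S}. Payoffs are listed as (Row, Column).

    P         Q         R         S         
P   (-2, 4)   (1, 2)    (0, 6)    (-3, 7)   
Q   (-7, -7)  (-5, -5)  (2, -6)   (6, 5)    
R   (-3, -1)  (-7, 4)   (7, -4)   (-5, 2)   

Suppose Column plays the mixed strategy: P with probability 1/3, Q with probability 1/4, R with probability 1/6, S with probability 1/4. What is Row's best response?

Row's best reply maximizes expected payoff against the mix.
P: (1/3)·(-2) + (1/4)·1 + (1/6)·0 + (1/4)·(-3) = -7/6
Q: (1/3)·(-7) + (1/4)·(-5) + (1/6)·2 + (1/4)·6 = -7/4
R: (1/3)·(-3) + (1/4)·(-7) + (1/6)·7 + (1/4)·(-5) = -17/6
Highest expected payoff is -7/6, from P.

P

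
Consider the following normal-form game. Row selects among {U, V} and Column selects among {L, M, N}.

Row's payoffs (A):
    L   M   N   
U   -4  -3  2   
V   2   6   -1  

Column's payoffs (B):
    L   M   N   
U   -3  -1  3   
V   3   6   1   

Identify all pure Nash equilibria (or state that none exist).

(U, N) and (V, M)

Find each player's best response to every opponent strategy; NE are the intersections.
Row's best responses — vs L: V (payoff 2); vs M: V (payoff 6); vs N: U (payoff 2).
Column's best responses — vs U: N (payoff 3); vs V: M (payoff 6).
Mutual best responses occur at (U, N) and (V, M); at each, neither player gains by switching.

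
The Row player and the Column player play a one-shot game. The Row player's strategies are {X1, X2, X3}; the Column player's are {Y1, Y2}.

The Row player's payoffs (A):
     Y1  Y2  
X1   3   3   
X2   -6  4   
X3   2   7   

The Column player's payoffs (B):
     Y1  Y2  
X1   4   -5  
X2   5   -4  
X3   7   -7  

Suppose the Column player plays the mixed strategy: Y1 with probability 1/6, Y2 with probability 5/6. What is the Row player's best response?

X3

Compute the Row player's expected payoff from each pure strategy against the given mix.
X1: (1/6)·3 + (5/6)·3 = 3
X2: (1/6)·(-6) + (5/6)·4 = 7/3
X3: (1/6)·2 + (5/6)·7 = 37/6
Highest expected payoff is 37/6, from X3.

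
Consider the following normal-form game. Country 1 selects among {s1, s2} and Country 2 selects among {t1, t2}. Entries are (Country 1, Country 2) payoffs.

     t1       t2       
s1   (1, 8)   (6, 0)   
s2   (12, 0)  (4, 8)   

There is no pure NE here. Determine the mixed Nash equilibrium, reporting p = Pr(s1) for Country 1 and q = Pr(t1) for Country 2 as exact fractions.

Each player's mixing probability is pinned down by making the *other* player indifferent.
Country 2 indifferent between t1 and t2: p·8 + (1−p)·0 = p·0 + (1−p)·8 ⟹ 0 + 8p = 8 + (-8)p ⟹ p = 1/2.
Country 1 indifferent between s1 and s2: q·1 + (1−q)·6 = q·12 + (1−q)·4 ⟹ 6 + (-5)q = 4 + 8q ⟹ q = 2/13.

p = 1/2, q = 2/13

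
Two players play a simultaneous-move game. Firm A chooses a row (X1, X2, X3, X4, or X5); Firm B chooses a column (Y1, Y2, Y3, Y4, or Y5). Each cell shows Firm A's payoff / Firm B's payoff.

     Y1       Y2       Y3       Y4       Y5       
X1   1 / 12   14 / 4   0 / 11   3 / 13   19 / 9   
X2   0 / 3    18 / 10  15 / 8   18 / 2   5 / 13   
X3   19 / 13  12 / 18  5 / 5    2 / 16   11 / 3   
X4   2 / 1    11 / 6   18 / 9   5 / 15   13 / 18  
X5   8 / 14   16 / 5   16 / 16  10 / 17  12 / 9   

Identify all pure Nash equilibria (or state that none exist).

None

Find each player's best response to every opponent strategy; NE are the intersections.
Firm A's best responses — vs Y1: X3 (payoff 19); vs Y2: X2 (payoff 18); vs Y3: X4 (payoff 18); vs Y4: X2 (payoff 18); vs Y5: X1 (payoff 19).
Firm B's best responses — vs X1: Y4 (payoff 13); vs X2: Y5 (payoff 13); vs X3: Y2 (payoff 18); vs X4: Y5 (payoff 18); vs X5: Y4 (payoff 17).
No cell has both players best-responding. For instance, Firm A's best reply to Y3 is X4, but against X4 Firm B prefers Y5 over Y3.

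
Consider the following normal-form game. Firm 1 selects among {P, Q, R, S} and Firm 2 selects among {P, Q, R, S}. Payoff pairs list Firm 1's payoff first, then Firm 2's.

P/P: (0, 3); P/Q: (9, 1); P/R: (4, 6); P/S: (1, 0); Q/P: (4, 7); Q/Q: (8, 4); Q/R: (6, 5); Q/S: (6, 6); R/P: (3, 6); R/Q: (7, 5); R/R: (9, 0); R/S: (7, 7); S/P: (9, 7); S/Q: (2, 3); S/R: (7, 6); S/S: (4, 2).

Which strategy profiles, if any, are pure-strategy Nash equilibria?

(R, S) and (S, P)

Find each player's best response to every opponent strategy; NE are the intersections.
Firm 1's best responses — vs P: S (payoff 9); vs Q: P (payoff 9); vs R: R (payoff 9); vs S: R (payoff 7).
Firm 2's best responses — vs P: R (payoff 6); vs Q: P (payoff 7); vs R: S (payoff 7); vs S: P (payoff 7).
Mutual best responses occur at (R, S) and (S, P); at each, neither player gains by switching.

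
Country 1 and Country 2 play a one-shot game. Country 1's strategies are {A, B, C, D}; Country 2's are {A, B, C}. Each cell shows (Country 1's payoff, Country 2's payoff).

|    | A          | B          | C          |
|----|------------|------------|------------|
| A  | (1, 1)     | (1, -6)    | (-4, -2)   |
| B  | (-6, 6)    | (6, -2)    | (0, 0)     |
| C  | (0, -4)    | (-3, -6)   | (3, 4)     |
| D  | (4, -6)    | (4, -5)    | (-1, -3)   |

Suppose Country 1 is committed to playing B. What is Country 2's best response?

With Country 1 fixed at B, Country 2's payoffs are: A → 6, B → -2, C → 0.
The maximum is 6, achieved by A.

A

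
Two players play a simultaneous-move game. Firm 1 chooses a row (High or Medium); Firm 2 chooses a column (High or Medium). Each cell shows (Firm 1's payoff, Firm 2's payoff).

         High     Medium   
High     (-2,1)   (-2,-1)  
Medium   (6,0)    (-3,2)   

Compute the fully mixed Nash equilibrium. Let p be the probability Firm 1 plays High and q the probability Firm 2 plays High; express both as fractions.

p = 1/2, q = 1/9

Each player's mixing probability is pinned down by making the *other* player indifferent.
Firm 2 indifferent between High and Medium: p·1 + (1−p)·0 = p·(-1) + (1−p)·2 ⟹ 0 + 1p = 2 + (-3)p ⟹ p = 1/2.
Firm 1 indifferent between High and Medium: q·(-2) + (1−q)·(-2) = q·6 + (1−q)·(-3) ⟹ (-2) + 0q = (-3) + 9q ⟹ q = 1/9.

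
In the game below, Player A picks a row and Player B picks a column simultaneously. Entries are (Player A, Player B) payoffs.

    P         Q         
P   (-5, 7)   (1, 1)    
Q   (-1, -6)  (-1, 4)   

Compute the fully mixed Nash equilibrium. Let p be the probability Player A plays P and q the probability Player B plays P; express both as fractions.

Each player's mixing probability is pinned down by making the *other* player indifferent.
Player B indifferent between P and Q: p·7 + (1−p)·(-6) = p·1 + (1−p)·4 ⟹ (-6) + 13p = 4 + (-3)p ⟹ p = 5/8.
Player A indifferent between P and Q: q·(-5) + (1−q)·1 = q·(-1) + (1−q)·(-1) ⟹ 1 + (-6)q = (-1) + 0q ⟹ q = 1/3.

p = 5/8, q = 1/3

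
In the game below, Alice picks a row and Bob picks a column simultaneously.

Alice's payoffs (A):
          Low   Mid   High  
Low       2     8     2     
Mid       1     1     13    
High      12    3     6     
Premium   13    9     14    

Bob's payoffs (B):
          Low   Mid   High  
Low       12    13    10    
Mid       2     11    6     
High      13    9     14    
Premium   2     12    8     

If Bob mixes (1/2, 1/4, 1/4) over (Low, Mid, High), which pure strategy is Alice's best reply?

Compute Alice's expected payoff from each pure strategy against the given mix.
Low: (1/2)·2 + (1/4)·8 + (1/4)·2 = 7/2
Mid: (1/2)·1 + (1/4)·1 + (1/4)·13 = 4
High: (1/2)·12 + (1/4)·3 + (1/4)·6 = 33/4
Premium: (1/2)·13 + (1/4)·9 + (1/4)·14 = 49/4
Highest expected payoff is 49/4, from Premium.

Premium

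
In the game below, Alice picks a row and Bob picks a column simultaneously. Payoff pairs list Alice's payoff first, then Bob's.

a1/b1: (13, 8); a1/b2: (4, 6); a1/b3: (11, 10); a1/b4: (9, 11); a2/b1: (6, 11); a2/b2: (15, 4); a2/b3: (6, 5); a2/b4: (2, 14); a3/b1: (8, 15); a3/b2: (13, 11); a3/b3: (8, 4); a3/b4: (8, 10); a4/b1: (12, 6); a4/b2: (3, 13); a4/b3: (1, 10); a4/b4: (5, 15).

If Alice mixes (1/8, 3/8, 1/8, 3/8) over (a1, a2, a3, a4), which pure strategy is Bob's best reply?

Compute Bob's expected payoff from each pure strategy against the given mix.
b1: (1/8)·8 + (3/8)·11 + (1/8)·15 + (3/8)·6 = 37/4
b2: (1/8)·6 + (3/8)·4 + (1/8)·11 + (3/8)·13 = 17/2
b3: (1/8)·10 + (3/8)·5 + (1/8)·4 + (3/8)·10 = 59/8
b4: (1/8)·11 + (3/8)·14 + (1/8)·10 + (3/8)·15 = 27/2
Highest expected payoff is 27/2, from b4.

b4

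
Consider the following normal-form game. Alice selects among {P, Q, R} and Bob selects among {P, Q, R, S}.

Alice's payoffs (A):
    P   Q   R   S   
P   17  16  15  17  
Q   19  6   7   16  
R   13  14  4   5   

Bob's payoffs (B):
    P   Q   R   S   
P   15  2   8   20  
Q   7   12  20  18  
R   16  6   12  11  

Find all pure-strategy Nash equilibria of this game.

Find each player's best response to every opponent strategy; NE are the intersections.
Alice's best responses — vs P: Q (payoff 19); vs Q: P (payoff 16); vs R: P (payoff 15); vs S: P (payoff 17).
Bob's best responses — vs P: S (payoff 20); vs Q: R (payoff 20); vs R: P (payoff 16).
The only mutual best response is (P, S); neither player gains by switching there.

(P, S)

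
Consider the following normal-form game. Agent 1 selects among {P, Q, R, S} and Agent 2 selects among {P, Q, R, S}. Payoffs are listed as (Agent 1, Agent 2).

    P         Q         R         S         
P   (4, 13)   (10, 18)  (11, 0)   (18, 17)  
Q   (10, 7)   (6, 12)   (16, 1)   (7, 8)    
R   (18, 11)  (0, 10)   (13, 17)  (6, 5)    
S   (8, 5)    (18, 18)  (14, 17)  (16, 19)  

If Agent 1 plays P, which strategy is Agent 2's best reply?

With Agent 1 fixed at P, Agent 2's payoffs are: P → 13, Q → 18, R → 0, S → 17.
The maximum is 18, achieved by Q.

Q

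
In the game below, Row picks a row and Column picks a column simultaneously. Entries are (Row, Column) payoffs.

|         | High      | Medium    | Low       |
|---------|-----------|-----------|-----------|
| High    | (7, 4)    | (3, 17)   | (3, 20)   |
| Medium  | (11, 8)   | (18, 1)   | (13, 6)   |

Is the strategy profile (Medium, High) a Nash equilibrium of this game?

Yes

Holding Column at High: Row gets 11 from Medium, versus 7 from High. No profitable deviation for Row.
Holding Row at Medium: Column gets 8 from High, versus 1 from Medium, 6 from Low. No profitable deviation for Column either.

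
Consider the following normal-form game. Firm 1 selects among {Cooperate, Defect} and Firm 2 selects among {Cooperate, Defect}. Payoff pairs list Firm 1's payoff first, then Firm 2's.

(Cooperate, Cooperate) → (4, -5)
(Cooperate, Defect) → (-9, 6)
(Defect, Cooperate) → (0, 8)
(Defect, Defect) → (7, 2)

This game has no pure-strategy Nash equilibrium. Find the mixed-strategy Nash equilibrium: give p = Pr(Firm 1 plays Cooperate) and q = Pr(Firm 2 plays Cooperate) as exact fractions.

p = 6/17, q = 4/5

Each player's mixing probability is pinned down by making the *other* player indifferent.
Firm 2 indifferent between Cooperate and Defect: p·(-5) + (1−p)·8 = p·6 + (1−p)·2 ⟹ 8 + (-13)p = 2 + 4p ⟹ p = 6/17.
Firm 1 indifferent between Cooperate and Defect: q·4 + (1−q)·(-9) = q·0 + (1−q)·7 ⟹ (-9) + 13q = 7 + (-7)q ⟹ q = 4/5.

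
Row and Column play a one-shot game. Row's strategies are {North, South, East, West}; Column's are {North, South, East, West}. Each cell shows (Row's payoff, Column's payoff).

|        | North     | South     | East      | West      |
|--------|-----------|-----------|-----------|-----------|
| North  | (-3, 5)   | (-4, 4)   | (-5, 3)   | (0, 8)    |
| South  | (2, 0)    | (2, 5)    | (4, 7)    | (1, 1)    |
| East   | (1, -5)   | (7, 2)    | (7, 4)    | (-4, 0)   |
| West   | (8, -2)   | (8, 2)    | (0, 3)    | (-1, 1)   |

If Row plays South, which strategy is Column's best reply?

With Row fixed at South, Column's payoffs are: North → 0, South → 5, East → 7, West → 1.
The maximum is 7, achieved by East.

East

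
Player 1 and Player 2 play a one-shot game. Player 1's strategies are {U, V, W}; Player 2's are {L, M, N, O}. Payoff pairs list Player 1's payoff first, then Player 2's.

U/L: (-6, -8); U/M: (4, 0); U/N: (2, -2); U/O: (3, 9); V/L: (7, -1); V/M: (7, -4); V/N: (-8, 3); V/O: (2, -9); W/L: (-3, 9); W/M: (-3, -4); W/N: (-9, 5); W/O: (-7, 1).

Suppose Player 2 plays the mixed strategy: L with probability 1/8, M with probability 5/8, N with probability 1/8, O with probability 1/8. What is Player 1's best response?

Player 1's best reply maximizes expected payoff against the mix.
U: (1/8)·(-6) + (5/8)·4 + (1/8)·2 + (1/8)·3 = 19/8
V: (1/8)·7 + (5/8)·7 + (1/8)·(-8) + (1/8)·2 = 9/2
W: (1/8)·(-3) + (5/8)·(-3) + (1/8)·(-9) + (1/8)·(-7) = -17/4
Highest expected payoff is 9/2, from V.

V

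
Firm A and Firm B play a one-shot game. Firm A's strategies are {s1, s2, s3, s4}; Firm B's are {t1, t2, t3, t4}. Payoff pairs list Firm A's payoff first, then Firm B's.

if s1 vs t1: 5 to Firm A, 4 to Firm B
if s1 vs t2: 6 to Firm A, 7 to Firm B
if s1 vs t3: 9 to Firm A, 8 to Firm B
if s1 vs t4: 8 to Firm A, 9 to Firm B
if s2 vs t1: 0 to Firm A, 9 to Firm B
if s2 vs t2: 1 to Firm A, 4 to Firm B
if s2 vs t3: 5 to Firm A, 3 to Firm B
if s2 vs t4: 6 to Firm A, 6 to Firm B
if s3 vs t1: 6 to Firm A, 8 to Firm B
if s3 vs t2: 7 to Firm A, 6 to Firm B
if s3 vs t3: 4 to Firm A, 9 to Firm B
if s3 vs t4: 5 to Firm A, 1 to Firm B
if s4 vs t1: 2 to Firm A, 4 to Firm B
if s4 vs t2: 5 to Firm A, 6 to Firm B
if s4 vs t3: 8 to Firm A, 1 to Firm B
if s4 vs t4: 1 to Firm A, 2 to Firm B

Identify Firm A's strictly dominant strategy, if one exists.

Check whether one of Firm A's strategies beats all alternatives regardless of what the opponent does.
s1 is not dominant: against t1, s3 gives 6 > 5.
s2 is not dominant: against t1, s1 gives 5 > 0.
s3 is not dominant: against t3, s1 gives 9 > 4.
s4 is not dominant: against t1, s1 gives 5 > 2.
No single strategy is best against every opponent action.

None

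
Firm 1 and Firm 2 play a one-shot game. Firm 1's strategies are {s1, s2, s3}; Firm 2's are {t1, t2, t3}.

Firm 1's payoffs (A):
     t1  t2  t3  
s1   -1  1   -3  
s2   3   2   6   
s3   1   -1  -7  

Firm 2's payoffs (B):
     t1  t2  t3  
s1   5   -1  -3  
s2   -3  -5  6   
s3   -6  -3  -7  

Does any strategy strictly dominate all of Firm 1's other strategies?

Check whether one of Firm 1's strategies beats all alternatives regardless of what the opponent does.
s2 strictly dominates: vs t1: 3 > each of {-1, 1}; vs t2: 2 > each of {1, -1}; vs t3: 6 > each of {-3, -7}.

s2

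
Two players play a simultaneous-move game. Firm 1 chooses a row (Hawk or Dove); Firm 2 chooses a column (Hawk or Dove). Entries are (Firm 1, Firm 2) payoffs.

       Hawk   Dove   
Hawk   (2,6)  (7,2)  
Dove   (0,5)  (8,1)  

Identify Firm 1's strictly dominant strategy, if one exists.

No strictly dominant strategy

A strategy is strictly dominant if it gives Firm 1 a strictly higher payoff than every other strategy, against every choice by the opponent.
Hawk is not dominant: against Dove, Dove gives 8 > 7.
Dove is not dominant: against Hawk, Hawk gives 2 > 0.
No single strategy is best against every opponent action.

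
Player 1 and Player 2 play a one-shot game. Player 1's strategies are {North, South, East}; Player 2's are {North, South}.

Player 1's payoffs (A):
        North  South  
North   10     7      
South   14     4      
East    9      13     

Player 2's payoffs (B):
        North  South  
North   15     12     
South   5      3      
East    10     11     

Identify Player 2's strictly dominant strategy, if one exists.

Check whether one of Player 2's strategies beats all alternatives regardless of what the opponent does.
North is not dominant: against East, South gives 11 > 10.
South is not dominant: against North, North gives 15 > 12.
No single strategy is best against every opponent action.

None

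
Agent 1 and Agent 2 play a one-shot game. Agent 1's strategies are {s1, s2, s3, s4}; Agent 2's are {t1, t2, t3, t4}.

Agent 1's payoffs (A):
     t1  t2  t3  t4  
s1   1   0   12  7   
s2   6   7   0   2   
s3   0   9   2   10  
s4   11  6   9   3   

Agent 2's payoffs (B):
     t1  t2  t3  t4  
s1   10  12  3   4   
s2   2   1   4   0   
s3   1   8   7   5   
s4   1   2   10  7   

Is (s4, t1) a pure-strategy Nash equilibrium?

No

Holding Agent 2 at t1: Agent 1 gets 11 from s4, versus 1 from s1, 6 from s2, 0 from s3. No profitable deviation for Agent 1.
Holding Agent 1 at s4: Agent 2 gets 1 from t1 but could get 10 by switching to t3. Agent 2 has a profitable deviation.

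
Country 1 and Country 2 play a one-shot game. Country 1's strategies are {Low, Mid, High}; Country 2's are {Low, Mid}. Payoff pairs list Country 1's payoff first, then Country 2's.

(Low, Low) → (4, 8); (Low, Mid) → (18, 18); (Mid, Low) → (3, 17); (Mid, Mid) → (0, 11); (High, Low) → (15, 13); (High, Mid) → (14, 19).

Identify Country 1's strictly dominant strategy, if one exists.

None

A strategy is strictly dominant if it gives Country 1 a strictly higher payoff than every other strategy, against every choice by the opponent.
Low is not dominant: against Low, High gives 15 > 4.
Mid is not dominant: against Low, Low gives 4 > 3.
High is not dominant: against Mid, Low gives 18 > 14.
No single strategy is best against every opponent action.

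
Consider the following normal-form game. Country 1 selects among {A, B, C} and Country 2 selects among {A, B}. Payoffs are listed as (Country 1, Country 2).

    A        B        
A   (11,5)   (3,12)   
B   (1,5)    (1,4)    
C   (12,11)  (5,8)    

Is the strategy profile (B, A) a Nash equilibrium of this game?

Holding Country 2 at A: Country 1 gets 1 from B but could get 12 by switching to C. Country 1 has a profitable deviation.

No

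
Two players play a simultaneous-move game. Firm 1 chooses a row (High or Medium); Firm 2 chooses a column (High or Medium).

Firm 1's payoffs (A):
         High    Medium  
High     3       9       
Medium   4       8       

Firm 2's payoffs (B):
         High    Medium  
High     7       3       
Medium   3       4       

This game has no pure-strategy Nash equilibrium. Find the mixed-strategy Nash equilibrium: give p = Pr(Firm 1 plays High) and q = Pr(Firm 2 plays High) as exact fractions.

p = 1/5, q = 1/2

In a mixed NE each player is indifferent between their pure strategies, so the opponent's mix sets the indifference.
Firm 2 indifferent between High and Medium: p·7 + (1−p)·3 = p·3 + (1−p)·4 ⟹ 3 + 4p = 4 + (-1)p ⟹ p = 1/5.
Firm 1 indifferent between High and Medium: q·3 + (1−q)·9 = q·4 + (1−q)·8 ⟹ 9 + (-6)q = 8 + (-4)q ⟹ q = 1/2.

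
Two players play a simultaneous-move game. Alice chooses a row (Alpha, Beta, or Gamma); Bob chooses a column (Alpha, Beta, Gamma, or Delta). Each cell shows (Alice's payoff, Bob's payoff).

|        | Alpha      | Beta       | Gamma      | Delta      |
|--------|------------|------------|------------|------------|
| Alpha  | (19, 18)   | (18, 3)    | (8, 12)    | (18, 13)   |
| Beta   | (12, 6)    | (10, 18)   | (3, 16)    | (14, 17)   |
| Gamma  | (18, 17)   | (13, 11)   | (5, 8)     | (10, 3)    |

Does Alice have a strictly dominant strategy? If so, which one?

Alpha

Check whether one of Alice's strategies beats all alternatives regardless of what the opponent does.
Alpha strictly dominates: vs Alpha: 19 > each of {12, 18}; vs Beta: 18 > each of {10, 13}; vs Gamma: 8 > each of {3, 5}; vs Delta: 18 > each of {14, 10}.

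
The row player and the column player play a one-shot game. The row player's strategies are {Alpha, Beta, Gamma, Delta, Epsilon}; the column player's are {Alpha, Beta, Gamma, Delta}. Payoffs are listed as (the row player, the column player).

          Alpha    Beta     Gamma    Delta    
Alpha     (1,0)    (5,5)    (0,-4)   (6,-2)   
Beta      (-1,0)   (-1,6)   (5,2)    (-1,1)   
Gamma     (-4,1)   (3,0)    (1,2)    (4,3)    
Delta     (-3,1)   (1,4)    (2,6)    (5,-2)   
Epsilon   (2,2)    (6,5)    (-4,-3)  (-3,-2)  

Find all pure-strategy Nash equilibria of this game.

Check mutual best responses: a cell is a NE iff neither player can gain by unilaterally deviating.
The row player's best responses — vs Alpha: Epsilon (payoff 2); vs Beta: Epsilon (payoff 6); vs Gamma: Beta (payoff 5); vs Delta: Alpha (payoff 6).
The column player's best responses — vs Alpha: Beta (payoff 5); vs Beta: Beta (payoff 6); vs Gamma: Delta (payoff 3); vs Delta: Gamma (payoff 6); vs Epsilon: Beta (payoff 5).
The only mutual best response is (Epsilon, Beta); neither player gains by switching there.

(Epsilon, Beta)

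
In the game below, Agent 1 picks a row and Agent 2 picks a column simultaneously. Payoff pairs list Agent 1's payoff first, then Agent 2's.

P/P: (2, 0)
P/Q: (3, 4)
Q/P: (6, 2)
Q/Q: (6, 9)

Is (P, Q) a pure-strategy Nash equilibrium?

Holding Agent 2 at Q: Agent 1 gets 3 from P but could get 6 by switching to Q. Agent 1 has a profitable deviation.

No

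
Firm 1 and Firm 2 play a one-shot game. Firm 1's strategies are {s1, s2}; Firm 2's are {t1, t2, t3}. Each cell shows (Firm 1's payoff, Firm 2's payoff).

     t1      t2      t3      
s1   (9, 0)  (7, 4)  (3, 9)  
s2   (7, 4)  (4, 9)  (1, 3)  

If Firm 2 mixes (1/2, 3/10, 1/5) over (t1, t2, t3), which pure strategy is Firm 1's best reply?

s1

Compute Firm 1's expected payoff from each pure strategy against the given mix.
s1: (1/2)·9 + (3/10)·7 + (1/5)·3 = 36/5
s2: (1/2)·7 + (3/10)·4 + (1/5)·1 = 49/10
Highest expected payoff is 36/5, from s1.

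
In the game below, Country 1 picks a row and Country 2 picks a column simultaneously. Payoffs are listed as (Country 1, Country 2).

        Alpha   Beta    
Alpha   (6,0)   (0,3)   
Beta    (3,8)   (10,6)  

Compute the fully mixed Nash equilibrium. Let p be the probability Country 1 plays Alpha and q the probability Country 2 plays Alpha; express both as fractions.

Each player's mixing probability is pinned down by making the *other* player indifferent.
Country 2 indifferent between Alpha and Beta: p·0 + (1−p)·8 = p·3 + (1−p)·6 ⟹ 8 + (-8)p = 6 + (-3)p ⟹ p = 2/5.
Country 1 indifferent between Alpha and Beta: q·6 + (1−q)·0 = q·3 + (1−q)·10 ⟹ 0 + 6q = 10 + (-7)q ⟹ q = 10/13.

p = 2/5, q = 10/13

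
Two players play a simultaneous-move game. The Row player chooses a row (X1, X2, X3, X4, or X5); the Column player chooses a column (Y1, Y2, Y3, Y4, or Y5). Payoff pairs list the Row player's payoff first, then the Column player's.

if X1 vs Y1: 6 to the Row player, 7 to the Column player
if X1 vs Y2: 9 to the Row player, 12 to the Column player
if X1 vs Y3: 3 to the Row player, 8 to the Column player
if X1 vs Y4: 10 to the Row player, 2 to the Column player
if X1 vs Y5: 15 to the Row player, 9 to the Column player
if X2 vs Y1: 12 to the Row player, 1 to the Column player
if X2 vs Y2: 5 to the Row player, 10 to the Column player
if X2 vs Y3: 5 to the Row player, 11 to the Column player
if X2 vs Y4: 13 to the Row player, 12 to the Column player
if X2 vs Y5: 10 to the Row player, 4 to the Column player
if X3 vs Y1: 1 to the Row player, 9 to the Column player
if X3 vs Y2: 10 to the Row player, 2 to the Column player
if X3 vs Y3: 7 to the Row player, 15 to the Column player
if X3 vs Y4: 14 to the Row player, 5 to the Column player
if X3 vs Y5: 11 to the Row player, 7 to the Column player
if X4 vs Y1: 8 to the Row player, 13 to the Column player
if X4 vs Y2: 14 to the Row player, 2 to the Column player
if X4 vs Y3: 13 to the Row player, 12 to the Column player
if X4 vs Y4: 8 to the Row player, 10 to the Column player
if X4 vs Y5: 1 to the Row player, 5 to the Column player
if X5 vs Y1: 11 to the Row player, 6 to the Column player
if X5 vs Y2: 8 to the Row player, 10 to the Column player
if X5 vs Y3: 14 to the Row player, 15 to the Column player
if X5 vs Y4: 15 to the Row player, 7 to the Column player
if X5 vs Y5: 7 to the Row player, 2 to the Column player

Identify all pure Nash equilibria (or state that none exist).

(X5, Y3)

Find each player's best response to every opponent strategy; NE are the intersections.
The Row player's best responses — vs Y1: X2 (payoff 12); vs Y2: X4 (payoff 14); vs Y3: X5 (payoff 14); vs Y4: X5 (payoff 15); vs Y5: X1 (payoff 15).
The Column player's best responses — vs X1: Y2 (payoff 12); vs X2: Y4 (payoff 12); vs X3: Y3 (payoff 15); vs X4: Y1 (payoff 13); vs X5: Y3 (payoff 15).
The only mutual best response is (X5, Y3); neither player gains by switching there.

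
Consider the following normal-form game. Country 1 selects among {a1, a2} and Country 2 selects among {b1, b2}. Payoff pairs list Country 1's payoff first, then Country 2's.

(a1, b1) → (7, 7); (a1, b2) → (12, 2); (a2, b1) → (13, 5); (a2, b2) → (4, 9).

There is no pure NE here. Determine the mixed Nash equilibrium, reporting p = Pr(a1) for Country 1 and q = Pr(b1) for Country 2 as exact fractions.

Each player's mixing probability is pinned down by making the *other* player indifferent.
Country 2 indifferent between b1 and b2: p·7 + (1−p)·5 = p·2 + (1−p)·9 ⟹ 5 + 2p = 9 + (-7)p ⟹ p = 4/9.
Country 1 indifferent between a1 and a2: q·7 + (1−q)·12 = q·13 + (1−q)·4 ⟹ 12 + (-5)q = 4 + 9q ⟹ q = 4/7.

p = 4/9, q = 4/7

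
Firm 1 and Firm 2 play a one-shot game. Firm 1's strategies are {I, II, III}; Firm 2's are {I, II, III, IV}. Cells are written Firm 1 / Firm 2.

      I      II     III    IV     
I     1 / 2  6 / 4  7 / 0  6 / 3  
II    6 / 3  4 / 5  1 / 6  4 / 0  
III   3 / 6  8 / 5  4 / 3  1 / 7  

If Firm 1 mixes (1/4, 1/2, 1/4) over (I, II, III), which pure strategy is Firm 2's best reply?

II

Firm 2's best reply maximizes expected payoff against the mix.
I: (1/4)·2 + (1/2)·3 + (1/4)·6 = 7/2
II: (1/4)·4 + (1/2)·5 + (1/4)·5 = 19/4
III: (1/4)·0 + (1/2)·6 + (1/4)·3 = 15/4
IV: (1/4)·3 + (1/2)·0 + (1/4)·7 = 5/2
Highest expected payoff is 19/4, from II.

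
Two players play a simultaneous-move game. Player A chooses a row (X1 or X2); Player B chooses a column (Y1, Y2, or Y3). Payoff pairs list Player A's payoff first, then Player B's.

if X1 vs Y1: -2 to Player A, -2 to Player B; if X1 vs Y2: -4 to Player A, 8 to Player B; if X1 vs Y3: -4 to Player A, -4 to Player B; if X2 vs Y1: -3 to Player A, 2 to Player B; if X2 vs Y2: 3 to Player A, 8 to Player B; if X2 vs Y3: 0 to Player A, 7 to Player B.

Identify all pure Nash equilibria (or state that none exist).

(X2, Y2)

Check mutual best responses: a cell is a NE iff neither player can gain by unilaterally deviating.
Player A's best responses — vs Y1: X1 (payoff -2); vs Y2: X2 (payoff 3); vs Y3: X2 (payoff 0).
Player B's best responses — vs X1: Y2 (payoff 8); vs X2: Y2 (payoff 8).
The only mutual best response is (X2, Y2); neither player gains by switching there.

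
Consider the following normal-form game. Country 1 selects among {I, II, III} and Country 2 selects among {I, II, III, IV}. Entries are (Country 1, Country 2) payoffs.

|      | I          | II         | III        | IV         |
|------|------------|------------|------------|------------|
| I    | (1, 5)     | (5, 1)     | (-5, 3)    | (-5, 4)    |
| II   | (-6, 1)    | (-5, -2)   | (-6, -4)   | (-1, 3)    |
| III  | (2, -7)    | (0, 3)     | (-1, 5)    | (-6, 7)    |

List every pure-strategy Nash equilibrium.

A profile is a Nash equilibrium when each player is best-responding to the other.
Country 1's best responses — vs I: III (payoff 2); vs II: I (payoff 5); vs III: III (payoff -1); vs IV: II (payoff -1).
Country 2's best responses — vs I: I (payoff 5); vs II: IV (payoff 3); vs III: IV (payoff 7).
The only mutual best response is (II, IV); neither player gains by switching there.

(II, IV)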